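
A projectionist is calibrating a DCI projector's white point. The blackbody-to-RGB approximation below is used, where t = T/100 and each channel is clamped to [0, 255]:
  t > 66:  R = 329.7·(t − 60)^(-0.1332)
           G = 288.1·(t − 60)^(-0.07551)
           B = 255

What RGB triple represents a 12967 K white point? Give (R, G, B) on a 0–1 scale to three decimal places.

t = 12967/100 = 129.67; the t > 66 branch applies.
R = 329.7·(129.67 − 60)^(-0.1332) = 329.7·69.67^(-0.1332) = 329.7·0.56821 = 187.338.
G = 288.1·(129.67 − 60)^(-0.07551) = 288.1·69.67^(-0.07551) = 288.1·0.72582 = 209.110.
B = 255 by definition for t > 66.
Dividing each by 255: (0.7347, 0.8200, 1.0000) → (0.735, 0.820, 1.000).

(0.735, 0.820, 1.000)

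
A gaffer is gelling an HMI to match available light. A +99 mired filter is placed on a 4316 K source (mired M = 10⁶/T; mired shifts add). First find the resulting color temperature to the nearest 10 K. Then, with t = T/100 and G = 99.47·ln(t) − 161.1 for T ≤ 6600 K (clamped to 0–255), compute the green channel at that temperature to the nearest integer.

M_in = 10⁶/4316 = 231.70; M_out = 231.70 + (+99) = 330.70.
T_out = 10⁶/330.70 = 3023.9 K → 3020 K; t = 30.2.
G = 99.47·ln 30.2 − 161.1 = 99.47·3.4078 − 161.1 = 177.878.
Rounded: 178.

178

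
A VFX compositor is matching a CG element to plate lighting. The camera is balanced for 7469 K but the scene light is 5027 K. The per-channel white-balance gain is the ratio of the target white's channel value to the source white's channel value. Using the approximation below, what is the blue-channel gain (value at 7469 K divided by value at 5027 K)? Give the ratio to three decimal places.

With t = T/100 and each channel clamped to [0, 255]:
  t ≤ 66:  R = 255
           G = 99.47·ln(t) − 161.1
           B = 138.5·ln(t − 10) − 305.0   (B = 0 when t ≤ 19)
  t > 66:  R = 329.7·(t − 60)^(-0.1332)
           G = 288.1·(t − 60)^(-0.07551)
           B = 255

At 5027 K (t = 50.27):
  B = 138.5·ln(50.27 − 10) − 305.0 = 138.5·ln 40.27 − 305.0 = 138.5·3.6956 − 305.0 = 206.842.
At 7469 K (t = 74.69):
  B = 255 by definition for t > 66.
Gain = 255.000 / 206.842 = 1.2328 → 1.233.

1.233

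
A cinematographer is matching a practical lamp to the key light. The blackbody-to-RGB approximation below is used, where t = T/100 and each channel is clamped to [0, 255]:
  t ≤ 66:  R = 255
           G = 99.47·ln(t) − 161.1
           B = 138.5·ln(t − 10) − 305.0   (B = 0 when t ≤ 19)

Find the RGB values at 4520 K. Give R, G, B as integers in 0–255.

R=255, G=218, B=188

t = 4520/100 = 45.2; the t ≤ 66 branch applies.
R = 255 by definition for t ≤ 66.
G = 99.47·ln 45.2 − 161.1 = 99.47·3.8111 − 161.1 = 217.990.
B = 138.5·ln(45.2 − 10) − 305.0 = 138.5·ln 35.2 − 305.0 = 138.5·3.5610 − 305.0 = 188.205.
Rounded: (255, 218, 188).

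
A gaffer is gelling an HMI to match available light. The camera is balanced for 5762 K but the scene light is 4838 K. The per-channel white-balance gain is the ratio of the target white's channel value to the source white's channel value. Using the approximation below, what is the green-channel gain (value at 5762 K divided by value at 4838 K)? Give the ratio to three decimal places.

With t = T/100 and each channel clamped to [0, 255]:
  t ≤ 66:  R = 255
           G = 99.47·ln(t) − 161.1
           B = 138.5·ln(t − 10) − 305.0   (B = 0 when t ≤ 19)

1.077

At 4838 K (t = 48.38):
  G = 99.47·ln 48.38 − 161.1 = 99.47·3.8791 − 161.1 = 224.753.
At 5762 K (t = 57.62):
  G = 99.47·ln 57.62 − 161.1 = 99.47·4.0539 − 161.1 = 242.138.
Gain = 242.138 / 224.753 = 1.0774 → 1.077.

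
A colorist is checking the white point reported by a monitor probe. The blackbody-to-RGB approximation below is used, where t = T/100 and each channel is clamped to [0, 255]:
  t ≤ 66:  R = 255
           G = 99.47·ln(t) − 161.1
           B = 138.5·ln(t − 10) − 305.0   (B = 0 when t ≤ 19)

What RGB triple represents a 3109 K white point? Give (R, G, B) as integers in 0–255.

(255, 181, 117)

t = 3109/100 = 31.09; the t ≤ 66 branch applies.
R = 255 by definition for t ≤ 66.
G = 99.47·ln 31.09 − 161.1 = 99.47·3.4369 − 161.1 = 180.767.
B = 138.5·ln(31.09 − 10) − 305.0 = 138.5·ln 21.09 − 305.0 = 138.5·3.0488 − 305.0 = 117.259.
Rounded: (255, 181, 117).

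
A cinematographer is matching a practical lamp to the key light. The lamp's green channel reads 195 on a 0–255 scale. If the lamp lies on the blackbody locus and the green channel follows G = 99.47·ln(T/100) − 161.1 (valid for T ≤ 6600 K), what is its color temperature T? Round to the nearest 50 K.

3600 K

ln t = (195 + 161.1) / 99.47 = 3.5800.
t = e^3.5800 = 35.873.
T = 100·t = 3587 K → 3600 K to the nearest 50 K.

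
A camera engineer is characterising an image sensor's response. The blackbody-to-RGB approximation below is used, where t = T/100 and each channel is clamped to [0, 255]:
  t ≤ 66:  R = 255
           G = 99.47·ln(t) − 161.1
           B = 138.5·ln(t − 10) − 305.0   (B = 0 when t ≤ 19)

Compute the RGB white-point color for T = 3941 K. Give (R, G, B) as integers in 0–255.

(255, 204, 163)

t = 3941/100 = 39.41; the t ≤ 66 branch applies.
R = 255 by definition for t ≤ 66.
G = 99.47·ln 39.41 − 161.1 = 99.47·3.6740 − 161.1 = 204.355.
B = 138.5·ln(39.41 − 10) − 305.0 = 138.5·ln 29.41 − 305.0 = 138.5·3.3813 − 305.0 = 163.315.
Rounded: (255, 204, 163).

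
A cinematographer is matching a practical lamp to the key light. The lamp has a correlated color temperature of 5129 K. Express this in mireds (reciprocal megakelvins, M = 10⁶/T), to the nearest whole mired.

M = 10⁶ / 5129 = 194.970 → 195 mireds.

195 mireds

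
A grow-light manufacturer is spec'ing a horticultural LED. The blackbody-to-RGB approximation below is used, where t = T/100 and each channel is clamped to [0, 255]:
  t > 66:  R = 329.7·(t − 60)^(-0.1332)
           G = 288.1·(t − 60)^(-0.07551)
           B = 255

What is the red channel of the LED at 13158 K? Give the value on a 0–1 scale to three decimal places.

t = 13158/100 = 131.58; the t > 66 branch applies.
R = 329.7·(131.58 − 60)^(-0.1332) = 329.7·71.58^(-0.1332) = 329.7·0.56616 = 186.664.
On a 0–1 scale: 186.664/255 = 0.7320 → 0.732.

0.732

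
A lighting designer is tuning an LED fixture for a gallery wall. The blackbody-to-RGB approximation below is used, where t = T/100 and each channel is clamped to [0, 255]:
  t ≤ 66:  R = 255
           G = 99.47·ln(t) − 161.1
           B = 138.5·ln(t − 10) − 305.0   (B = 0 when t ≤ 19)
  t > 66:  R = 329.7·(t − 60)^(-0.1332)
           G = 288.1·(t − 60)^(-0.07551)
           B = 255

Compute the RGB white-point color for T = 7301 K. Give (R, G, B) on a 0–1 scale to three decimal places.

(0.919, 0.931, 1.000)

t = 7301/100 = 73.01; the t > 66 branch applies.
R = 329.7·(73.01 − 60)^(-0.1332) = 329.7·13.01^(-0.1332) = 329.7·0.71052 = 234.259.
G = 288.1·(73.01 − 60)^(-0.07551) = 288.1·13.01^(-0.07551) = 288.1·0.82387 = 237.358.
B = 255 by definition for t > 66.
Dividing each by 255: (0.9187, 0.9308, 1.0000) → (0.919, 0.931, 1.000).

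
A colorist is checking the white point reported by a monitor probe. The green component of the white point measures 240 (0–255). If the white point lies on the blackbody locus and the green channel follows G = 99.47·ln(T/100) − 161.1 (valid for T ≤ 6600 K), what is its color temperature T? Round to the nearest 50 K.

5650 K

ln t = (240 + 161.1) / 99.47 = 4.0324.
t = e^4.0324 = 56.394.
T = 100·t = 5639 K → 5650 K to the nearest 50 K.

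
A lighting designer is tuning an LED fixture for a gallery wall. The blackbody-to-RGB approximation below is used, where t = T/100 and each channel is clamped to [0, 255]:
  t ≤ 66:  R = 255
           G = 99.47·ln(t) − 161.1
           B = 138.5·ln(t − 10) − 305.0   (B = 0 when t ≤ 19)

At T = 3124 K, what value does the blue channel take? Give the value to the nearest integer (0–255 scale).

t = 3124/100 = 31.24; the t ≤ 66 branch applies.
B = 138.5·ln(31.24 − 10) − 305.0 = 138.5·ln 21.24 − 305.0 = 138.5·3.0559 − 305.0 = 118.240.
Rounded: 118.

118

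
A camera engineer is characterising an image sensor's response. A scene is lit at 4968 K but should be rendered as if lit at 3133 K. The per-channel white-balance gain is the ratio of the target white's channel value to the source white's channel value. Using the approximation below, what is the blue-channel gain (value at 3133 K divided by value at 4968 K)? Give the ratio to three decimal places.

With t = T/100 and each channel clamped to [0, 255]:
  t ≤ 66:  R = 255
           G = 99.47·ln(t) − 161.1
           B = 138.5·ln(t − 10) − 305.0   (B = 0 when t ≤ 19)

At 4968 K (t = 49.68):
  B = 138.5·ln(49.68 − 10) − 305.0 = 138.5·ln 39.68 − 305.0 = 138.5·3.6808 − 305.0 = 204.797.
At 3133 K (t = 31.33):
  B = 138.5·ln(31.33 − 10) − 305.0 = 138.5·ln 21.33 − 305.0 = 138.5·3.0601 − 305.0 = 118.826.
Gain = 118.826 / 204.797 = 0.5802 → 0.580.

0.580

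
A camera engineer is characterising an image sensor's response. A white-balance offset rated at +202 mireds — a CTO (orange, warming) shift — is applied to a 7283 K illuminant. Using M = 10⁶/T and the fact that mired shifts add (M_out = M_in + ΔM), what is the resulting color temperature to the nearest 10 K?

M_in = 10⁶/7283 = 137.31 mireds.
M_out = 137.31 + (+202) = 339.31 mireds.
T_out = 10⁶/339.31 = 2947.2 K → 2950 K.

2950 K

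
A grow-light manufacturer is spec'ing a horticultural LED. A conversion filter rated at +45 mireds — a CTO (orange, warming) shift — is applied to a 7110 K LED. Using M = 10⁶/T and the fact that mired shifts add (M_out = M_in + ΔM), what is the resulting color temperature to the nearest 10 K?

5390 K

M_in = 10⁶/7110 = 140.65 mireds.
M_out = 140.65 + (+45) = 185.65 mireds.
T_out = 10⁶/185.65 = 5386.6 K → 5390 K.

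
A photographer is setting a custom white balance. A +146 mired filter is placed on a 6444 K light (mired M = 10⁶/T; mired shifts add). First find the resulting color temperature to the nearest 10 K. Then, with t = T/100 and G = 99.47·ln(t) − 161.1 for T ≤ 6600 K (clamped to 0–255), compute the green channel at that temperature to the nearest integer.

M_in = 10⁶/6444 = 155.18; M_out = 155.18 + (+146) = 301.18.
T_out = 10⁶/301.18 = 3320.2 K → 3320 K; t = 33.2.
G = 99.47·ln 33.2 − 161.1 = 99.47·3.5025 − 161.1 = 187.299.
Rounded: 187.

187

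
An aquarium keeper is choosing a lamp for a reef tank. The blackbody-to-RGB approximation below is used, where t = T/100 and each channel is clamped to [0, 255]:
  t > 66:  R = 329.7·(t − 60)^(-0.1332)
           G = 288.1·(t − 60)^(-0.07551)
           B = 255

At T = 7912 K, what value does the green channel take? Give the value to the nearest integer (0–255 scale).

231

t = 7912/100 = 79.12; the t > 66 branch applies.
G = 288.1·(79.12 − 60)^(-0.07551) = 288.1·19.12^(-0.07551) = 288.1·0.80027 = 230.557.
Rounded: 231.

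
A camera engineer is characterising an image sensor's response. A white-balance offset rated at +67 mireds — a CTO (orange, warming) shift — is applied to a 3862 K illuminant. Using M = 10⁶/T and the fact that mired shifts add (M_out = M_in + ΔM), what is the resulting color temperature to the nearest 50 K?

M_in = 10⁶/3862 = 258.93 mireds.
M_out = 258.93 + (+67) = 325.93 mireds.
T_out = 10⁶/325.93 = 3068.1 K → 3050 K.

3050 K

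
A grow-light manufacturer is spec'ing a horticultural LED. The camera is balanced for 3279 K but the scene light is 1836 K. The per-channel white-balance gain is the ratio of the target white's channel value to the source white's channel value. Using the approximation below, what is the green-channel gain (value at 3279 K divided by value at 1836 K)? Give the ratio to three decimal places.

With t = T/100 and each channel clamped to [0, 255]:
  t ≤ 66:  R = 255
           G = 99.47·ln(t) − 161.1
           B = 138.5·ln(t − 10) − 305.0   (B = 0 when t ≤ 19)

At 1836 K (t = 18.36):
  G = 99.47·ln 18.36 − 161.1 = 99.47·2.9102 − 161.1 = 128.375.
At 3279 K (t = 32.79):
  G = 99.47·ln 32.79 − 161.1 = 99.47·3.4901 − 161.1 = 186.063.
Gain = 186.063 / 128.375 = 1.4494 → 1.449.

1.449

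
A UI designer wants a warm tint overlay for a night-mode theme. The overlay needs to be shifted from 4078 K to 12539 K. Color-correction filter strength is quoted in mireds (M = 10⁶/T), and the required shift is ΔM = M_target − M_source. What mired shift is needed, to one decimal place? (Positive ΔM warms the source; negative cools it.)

-165.5 mireds

M_source = 10⁶/4078 = 245.218; M_target = 10⁶/12539 = 79.751.
ΔM = 79.751 − 245.218 = -165.467 → -165.5 mireds, a cooling shift.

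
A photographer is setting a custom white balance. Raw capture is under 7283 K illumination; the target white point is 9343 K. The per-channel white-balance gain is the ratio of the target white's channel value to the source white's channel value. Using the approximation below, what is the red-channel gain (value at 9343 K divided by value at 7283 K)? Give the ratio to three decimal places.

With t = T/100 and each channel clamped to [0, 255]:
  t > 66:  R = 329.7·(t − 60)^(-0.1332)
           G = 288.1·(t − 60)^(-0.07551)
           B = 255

At 7283 K (t = 72.83):
  R = 329.7·(72.83 − 60)^(-0.1332) = 329.7·12.83^(-0.1332) = 329.7·0.71184 = 234.695.
At 9343 K (t = 93.43):
  R = 329.7·(93.43 − 60)^(-0.1332) = 329.7·33.43^(-0.1332) = 329.7·0.62659 = 206.587.
Gain = 206.587 / 234.695 = 0.8802 → 0.880.

0.880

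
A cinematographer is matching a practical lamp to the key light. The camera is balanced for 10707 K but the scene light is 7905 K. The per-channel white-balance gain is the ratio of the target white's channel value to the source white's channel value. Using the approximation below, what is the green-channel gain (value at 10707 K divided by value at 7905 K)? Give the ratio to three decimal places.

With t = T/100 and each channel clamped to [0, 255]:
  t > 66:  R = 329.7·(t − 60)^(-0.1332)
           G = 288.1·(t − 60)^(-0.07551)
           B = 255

0.934

At 7905 K (t = 79.05):
  G = 288.1·(79.05 − 60)^(-0.07551) = 288.1·19.05^(-0.07551) = 288.1·0.80049 = 230.621.
At 10707 K (t = 107.07):
  G = 288.1·(107.07 − 60)^(-0.07551) = 288.1·47.07^(-0.07551) = 288.1·0.74764 = 215.394.
Gain = 215.394 / 230.621 = 0.9340 → 0.934.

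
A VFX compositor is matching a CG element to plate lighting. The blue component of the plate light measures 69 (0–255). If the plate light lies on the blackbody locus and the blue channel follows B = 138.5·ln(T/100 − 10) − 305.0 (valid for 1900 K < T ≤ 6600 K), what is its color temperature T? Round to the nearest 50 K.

ln(t − 10) = (69 + 305.0) / 138.5 = 2.7004.
t − 10 = e^2.7004 = 14.885, so t = 24.885.
T = 100·t = 2489 K → 2500 K to the nearest 50 K.

2500 K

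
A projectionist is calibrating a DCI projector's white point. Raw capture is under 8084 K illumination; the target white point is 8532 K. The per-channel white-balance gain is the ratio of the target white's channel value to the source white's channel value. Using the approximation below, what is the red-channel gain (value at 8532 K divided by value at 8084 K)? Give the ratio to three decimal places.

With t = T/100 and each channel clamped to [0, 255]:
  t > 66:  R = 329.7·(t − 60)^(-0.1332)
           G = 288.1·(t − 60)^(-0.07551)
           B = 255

At 8084 K (t = 80.84):
  R = 329.7·(80.84 − 60)^(-0.1332) = 329.7·20.84^(-0.1332) = 329.7·0.66730 = 220.010.
At 8532 K (t = 85.32):
  R = 329.7·(85.32 − 60)^(-0.1332) = 329.7·25.32^(-0.1332) = 329.7·0.65022 = 214.377.
Gain = 214.377 / 220.010 = 0.9744 → 0.974.

0.974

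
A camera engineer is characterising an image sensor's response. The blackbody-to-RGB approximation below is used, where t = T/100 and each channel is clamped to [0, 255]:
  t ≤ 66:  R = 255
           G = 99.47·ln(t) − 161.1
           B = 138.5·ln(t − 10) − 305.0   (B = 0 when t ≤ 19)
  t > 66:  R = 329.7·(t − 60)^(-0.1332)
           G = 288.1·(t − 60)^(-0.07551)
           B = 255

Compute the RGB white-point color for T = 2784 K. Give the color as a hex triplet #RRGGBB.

#FFAA5E

t = 2784/100 = 27.84; the t ≤ 66 branch applies.
R = 255 by definition for t ≤ 66.
G = 99.47·ln 27.84 − 161.1 = 99.47·3.3265 − 161.1 = 169.784.
B = 138.5·ln(27.84 − 10) − 305.0 = 138.5·ln 17.84 − 305.0 = 138.5·2.8814 − 305.0 = 94.080.
Rounded: (255, 170, 94).
In hex: #FFAA5E.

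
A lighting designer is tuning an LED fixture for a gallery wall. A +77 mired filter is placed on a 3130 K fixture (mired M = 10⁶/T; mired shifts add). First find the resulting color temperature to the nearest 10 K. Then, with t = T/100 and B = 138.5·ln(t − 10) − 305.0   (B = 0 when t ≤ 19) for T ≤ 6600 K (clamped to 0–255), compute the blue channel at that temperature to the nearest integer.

M_in = 10⁶/3130 = 319.49; M_out = 319.49 + (+77) = 396.49.
T_out = 10⁶/396.49 = 2522.1 K → 2520 K; t = 25.2.
B = 138.5·ln(25.2 − 10) − 305.0 = 138.5·ln 15.2 − 305.0 = 138.5·2.7213 − 305.0 = 71.899.
Rounded: 72.

72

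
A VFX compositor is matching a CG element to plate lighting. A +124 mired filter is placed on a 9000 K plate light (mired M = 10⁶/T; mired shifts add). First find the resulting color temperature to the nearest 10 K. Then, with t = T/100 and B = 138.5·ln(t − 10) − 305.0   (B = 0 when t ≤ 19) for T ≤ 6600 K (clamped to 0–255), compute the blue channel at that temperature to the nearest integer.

177

M_in = 10⁶/9000 = 111.11; M_out = 111.11 + (+124) = 235.11.
T_out = 10⁶/235.11 = 4253.3 K → 4250 K; t = 42.5.
B = 138.5·ln(42.5 − 10) − 305.0 = 138.5·ln 32.5 − 305.0 = 138.5·3.4812 − 305.0 = 177.152.
Rounded: 177.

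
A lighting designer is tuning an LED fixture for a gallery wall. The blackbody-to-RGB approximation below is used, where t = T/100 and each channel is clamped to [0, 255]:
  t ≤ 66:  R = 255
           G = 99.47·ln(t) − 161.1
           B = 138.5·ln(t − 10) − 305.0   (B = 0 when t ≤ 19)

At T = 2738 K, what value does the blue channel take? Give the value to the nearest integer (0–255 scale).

t = 2738/100 = 27.38; the t ≤ 66 branch applies.
B = 138.5·ln(27.38 − 10) − 305.0 = 138.5·ln 17.38 − 305.0 = 138.5·2.8553 − 305.0 = 90.462.
Rounded: 90.

90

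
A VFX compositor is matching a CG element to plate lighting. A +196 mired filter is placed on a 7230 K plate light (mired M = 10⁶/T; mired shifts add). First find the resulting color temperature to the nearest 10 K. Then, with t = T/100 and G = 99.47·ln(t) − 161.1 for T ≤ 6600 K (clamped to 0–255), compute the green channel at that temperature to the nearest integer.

M_in = 10⁶/7230 = 138.31; M_out = 138.31 + (+196) = 334.31.
T_out = 10⁶/334.31 = 2991.2 K → 2990 K; t = 29.9.
G = 99.47·ln 29.9 − 161.1 = 99.47·3.3979 − 161.1 = 176.885.
Rounded: 177.

177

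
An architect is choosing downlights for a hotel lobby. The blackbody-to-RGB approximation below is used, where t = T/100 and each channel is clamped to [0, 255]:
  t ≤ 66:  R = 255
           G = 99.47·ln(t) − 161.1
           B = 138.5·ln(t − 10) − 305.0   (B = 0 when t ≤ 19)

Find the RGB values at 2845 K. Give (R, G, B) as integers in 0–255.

(255, 172, 99)

t = 2845/100 = 28.45; the t ≤ 66 branch applies.
R = 255 by definition for t ≤ 66.
G = 99.47·ln 28.45 − 161.1 = 99.47·3.3481 − 161.1 = 171.940.
B = 138.5·ln(28.45 − 10) − 305.0 = 138.5·ln 18.45 − 305.0 = 138.5·2.9151 − 305.0 = 98.736.
Rounded: (255, 172, 99).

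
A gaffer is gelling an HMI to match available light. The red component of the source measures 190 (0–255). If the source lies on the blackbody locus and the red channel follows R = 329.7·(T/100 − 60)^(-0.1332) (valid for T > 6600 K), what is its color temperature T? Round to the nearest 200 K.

(t − 60)^(-0.1332) = 190/329.7 = 0.57628.
t − 60 = 0.57628^(1/-0.1332) = 0.57628^(-7.508) = 62.667, so t = 122.667.
T = 100·t = 12267 K → 12200 K to the nearest 200 K.

12200 K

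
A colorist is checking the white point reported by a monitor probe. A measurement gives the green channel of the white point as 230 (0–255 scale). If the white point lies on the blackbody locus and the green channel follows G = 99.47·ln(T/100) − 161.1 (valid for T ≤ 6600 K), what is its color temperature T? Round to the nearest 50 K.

ln t = (230 + 161.1) / 99.47 = 3.9318.
t = e^3.9318 = 51.001.
T = 100·t = 5100 K → 5100 K to the nearest 50 K.

5100 K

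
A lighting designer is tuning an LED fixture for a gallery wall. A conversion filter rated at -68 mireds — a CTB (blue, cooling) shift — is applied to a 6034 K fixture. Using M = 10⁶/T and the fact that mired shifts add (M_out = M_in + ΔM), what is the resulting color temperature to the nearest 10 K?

M_in = 10⁶/6034 = 165.73 mireds.
M_out = 165.73 + (-68) = 97.73 mireds.
T_out = 10⁶/97.73 = 10232.5 K → 10230 K.

10230 K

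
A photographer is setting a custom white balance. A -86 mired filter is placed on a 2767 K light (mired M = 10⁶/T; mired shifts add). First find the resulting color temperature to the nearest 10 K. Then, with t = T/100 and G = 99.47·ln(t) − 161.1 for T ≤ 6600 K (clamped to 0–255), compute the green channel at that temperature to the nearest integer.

196

M_in = 10⁶/2767 = 361.40; M_out = 361.40 + (-86) = 275.40.
T_out = 10⁶/275.40 = 3631.1 K → 3630 K; t = 36.3.
G = 99.47·ln 36.3 − 161.1 = 99.47·3.5918 − 161.1 = 196.178.
Rounded: 196.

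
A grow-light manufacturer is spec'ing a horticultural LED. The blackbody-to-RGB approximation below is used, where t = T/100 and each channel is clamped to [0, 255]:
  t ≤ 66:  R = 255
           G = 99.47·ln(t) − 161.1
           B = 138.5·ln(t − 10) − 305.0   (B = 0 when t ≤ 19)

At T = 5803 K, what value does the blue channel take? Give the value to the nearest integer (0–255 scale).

231

t = 5803/100 = 58.03; the t ≤ 66 branch applies.
B = 138.5·ln(58.03 − 10) − 305.0 = 138.5·ln 48.03 − 305.0 = 138.5·3.8718 − 305.0 = 231.248.
Rounded: 231.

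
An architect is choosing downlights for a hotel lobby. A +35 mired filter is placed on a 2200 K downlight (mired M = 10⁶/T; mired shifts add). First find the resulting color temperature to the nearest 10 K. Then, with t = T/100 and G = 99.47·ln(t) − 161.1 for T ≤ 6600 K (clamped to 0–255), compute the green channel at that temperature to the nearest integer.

M_in = 10⁶/2200 = 454.55; M_out = 454.55 + (+35) = 489.55.
T_out = 10⁶/489.55 = 2042.7 K → 2040 K; t = 20.4.
G = 99.47·ln 20.4 − 161.1 = 99.47·3.0155 − 161.1 = 138.855.
Rounded: 139.

139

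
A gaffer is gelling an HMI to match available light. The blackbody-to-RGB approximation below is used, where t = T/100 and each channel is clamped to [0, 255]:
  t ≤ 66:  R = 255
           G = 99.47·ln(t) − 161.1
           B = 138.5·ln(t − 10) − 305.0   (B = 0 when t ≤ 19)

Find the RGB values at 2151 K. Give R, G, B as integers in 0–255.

R=255, G=144, B=33

t = 2151/100 = 21.51; the t ≤ 66 branch applies.
R = 255 by definition for t ≤ 66.
G = 99.47·ln 21.51 − 161.1 = 99.47·3.0685 − 161.1 = 144.125.
B = 138.5·ln(21.51 − 10) − 305.0 = 138.5·ln 11.51 − 305.0 = 138.5·2.4432 − 305.0 = 33.385.
Rounded: (255, 144, 33).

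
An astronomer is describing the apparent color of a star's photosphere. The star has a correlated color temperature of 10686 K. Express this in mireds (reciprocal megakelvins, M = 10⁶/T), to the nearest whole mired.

94 mireds

M = 10⁶ / 10686 = 93.580 → 94 mireds.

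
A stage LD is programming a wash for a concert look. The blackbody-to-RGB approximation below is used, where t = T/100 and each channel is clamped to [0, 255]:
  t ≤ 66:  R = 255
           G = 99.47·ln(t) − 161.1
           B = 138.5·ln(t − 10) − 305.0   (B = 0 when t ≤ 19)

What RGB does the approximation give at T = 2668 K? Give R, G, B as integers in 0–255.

R=255, G=166, B=85

t = 2668/100 = 26.68; the t ≤ 66 branch applies.
R = 255 by definition for t ≤ 66.
G = 99.47·ln 26.68 − 161.1 = 99.47·3.2839 − 161.1 = 165.551.
B = 138.5·ln(26.68 − 10) − 305.0 = 138.5·ln 16.68 − 305.0 = 138.5·2.8142 − 305.0 = 84.768.
Rounded: (255, 166, 85).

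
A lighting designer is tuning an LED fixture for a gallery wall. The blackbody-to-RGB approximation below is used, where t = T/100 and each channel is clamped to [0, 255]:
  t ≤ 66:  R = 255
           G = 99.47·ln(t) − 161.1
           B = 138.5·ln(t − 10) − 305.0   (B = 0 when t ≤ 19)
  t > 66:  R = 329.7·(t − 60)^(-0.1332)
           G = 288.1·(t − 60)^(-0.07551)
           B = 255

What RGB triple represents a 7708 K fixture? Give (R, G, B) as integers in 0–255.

t = 7708/100 = 77.08; the t > 66 branch applies.
R = 329.7·(77.08 − 60)^(-0.1332) = 329.7·17.08^(-0.1332) = 329.7·0.68522 = 225.918.
G = 288.1·(77.08 − 60)^(-0.07551) = 288.1·17.08^(-0.07551) = 288.1·0.80711 = 232.530.
B = 255 by definition for t > 66.
Rounded: (226, 233, 255).

(226, 233, 255)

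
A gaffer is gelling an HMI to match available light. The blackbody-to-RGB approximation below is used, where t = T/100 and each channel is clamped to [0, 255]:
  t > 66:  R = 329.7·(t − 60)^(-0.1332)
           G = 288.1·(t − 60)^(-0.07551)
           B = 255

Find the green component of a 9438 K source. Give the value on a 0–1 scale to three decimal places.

0.865

t = 9438/100 = 94.38; the t > 66 branch applies.
G = 288.1·(94.38 − 60)^(-0.07551) = 288.1·34.38^(-0.07551) = 288.1·0.76559 = 220.565.
On a 0–1 scale: 220.565/255 = 0.8650 → 0.865.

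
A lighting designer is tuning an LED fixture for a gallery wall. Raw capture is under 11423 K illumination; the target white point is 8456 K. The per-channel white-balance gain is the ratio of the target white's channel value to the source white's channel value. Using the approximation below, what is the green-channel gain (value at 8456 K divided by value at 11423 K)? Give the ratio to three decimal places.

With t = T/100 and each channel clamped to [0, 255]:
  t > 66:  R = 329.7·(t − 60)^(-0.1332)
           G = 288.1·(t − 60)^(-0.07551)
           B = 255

At 11423 K (t = 114.23):
  G = 288.1·(114.23 − 60)^(-0.07551) = 288.1·54.23^(-0.07551) = 288.1·0.73969 = 213.104.
At 8456 K (t = 84.56):
  G = 288.1·(84.56 − 60)^(-0.07551) = 288.1·24.56^(-0.07551) = 288.1·0.78528 = 226.239.
Gain = 226.239 / 213.104 = 1.0616 → 1.062.

1.062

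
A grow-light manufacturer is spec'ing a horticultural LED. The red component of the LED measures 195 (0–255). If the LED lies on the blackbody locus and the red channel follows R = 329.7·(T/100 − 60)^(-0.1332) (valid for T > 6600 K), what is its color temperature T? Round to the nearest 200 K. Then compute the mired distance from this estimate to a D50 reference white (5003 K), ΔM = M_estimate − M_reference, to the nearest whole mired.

-111 mireds

(t − 60)^(-0.1332) = 195/329.7 = 0.59145.
t − 60 = 0.59145^(1/-0.1332) = 0.59145^(-7.508) = 51.564, so t = 111.564.
T = 100·t = 11156 K → 11200 K to the nearest 200 K.
M_estimate = 10⁶/11200 = 89.29; M_reference = 10⁶/5003 = 199.88.
ΔM = 89.29 − 199.88 = -110.59 → -111 mireds.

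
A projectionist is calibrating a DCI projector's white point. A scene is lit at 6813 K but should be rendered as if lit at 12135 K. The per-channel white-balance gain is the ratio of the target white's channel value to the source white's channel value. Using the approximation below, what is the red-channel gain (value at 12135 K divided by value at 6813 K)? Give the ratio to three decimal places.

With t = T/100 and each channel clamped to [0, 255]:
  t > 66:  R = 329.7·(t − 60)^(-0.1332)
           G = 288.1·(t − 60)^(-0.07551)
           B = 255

At 6813 K (t = 68.13):
  R = 329.7·(68.13 − 60)^(-0.1332) = 329.7·8.13^(-0.1332) = 329.7·0.75644 = 249.399.
At 12135 K (t = 121.35):
  R = 329.7·(121.35 − 60)^(-0.1332) = 329.7·61.35^(-0.1332) = 329.7·0.57791 = 190.538.
Gain = 190.538 / 249.399 = 0.7640 → 0.764.

0.764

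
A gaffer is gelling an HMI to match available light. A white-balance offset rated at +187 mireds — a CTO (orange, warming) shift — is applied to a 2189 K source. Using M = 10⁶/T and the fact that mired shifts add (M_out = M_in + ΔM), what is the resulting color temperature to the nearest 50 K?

M_in = 10⁶/2189 = 456.83 mireds.
M_out = 456.83 + (+187) = 643.83 mireds.
T_out = 10⁶/643.83 = 1553.2 K → 1550 K.

1550 K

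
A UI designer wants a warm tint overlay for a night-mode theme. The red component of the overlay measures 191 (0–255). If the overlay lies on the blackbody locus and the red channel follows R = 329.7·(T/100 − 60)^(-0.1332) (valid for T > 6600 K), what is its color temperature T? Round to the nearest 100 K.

12000 K

(t − 60)^(-0.1332) = 191/329.7 = 0.57931.
t − 60 = 0.57931^(1/-0.1332) = 0.57931^(-7.508) = 60.245, so t = 120.245.
T = 100·t = 12025 K → 12000 K to the nearest 100 K.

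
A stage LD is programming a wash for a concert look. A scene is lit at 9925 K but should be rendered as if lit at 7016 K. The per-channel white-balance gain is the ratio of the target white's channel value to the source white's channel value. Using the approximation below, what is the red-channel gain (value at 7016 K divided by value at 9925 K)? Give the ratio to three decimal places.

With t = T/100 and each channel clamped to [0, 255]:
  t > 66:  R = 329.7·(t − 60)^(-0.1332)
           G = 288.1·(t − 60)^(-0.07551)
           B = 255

At 9925 K (t = 99.25):
  R = 329.7·(99.25 − 60)^(-0.1332) = 329.7·39.25^(-0.1332) = 329.7·0.61334 = 202.218.
At 7016 K (t = 70.16):
  R = 329.7·(70.16 − 60)^(-0.1332) = 329.7·10.16^(-0.1332) = 329.7·0.73431 = 242.103.
Gain = 242.103 / 202.218 = 1.1972 → 1.197.

1.197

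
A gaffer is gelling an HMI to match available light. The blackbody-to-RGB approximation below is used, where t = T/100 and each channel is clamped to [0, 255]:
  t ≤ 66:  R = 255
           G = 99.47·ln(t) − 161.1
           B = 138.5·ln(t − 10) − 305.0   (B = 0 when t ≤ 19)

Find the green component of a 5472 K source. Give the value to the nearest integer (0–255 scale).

t = 5472/100 = 54.72; the t ≤ 66 branch applies.
G = 99.47·ln 54.72 − 161.1 = 99.47·4.0022 − 161.1 = 237.002.
Rounded: 237.

237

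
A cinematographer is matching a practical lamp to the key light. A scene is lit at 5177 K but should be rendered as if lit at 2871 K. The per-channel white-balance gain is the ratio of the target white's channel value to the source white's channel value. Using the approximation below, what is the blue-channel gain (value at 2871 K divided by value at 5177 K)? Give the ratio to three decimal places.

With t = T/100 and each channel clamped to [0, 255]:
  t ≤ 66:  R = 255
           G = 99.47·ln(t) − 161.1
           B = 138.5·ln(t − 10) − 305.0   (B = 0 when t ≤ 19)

At 5177 K (t = 51.77):
  B = 138.5·ln(51.77 − 10) − 305.0 = 138.5·ln 41.77 − 305.0 = 138.5·3.7322 − 305.0 = 211.907.
At 2871 K (t = 28.71):
  B = 138.5·ln(28.71 − 10) − 305.0 = 138.5·ln 18.71 − 305.0 = 138.5·2.9291 − 305.0 = 100.675.
Gain = 100.675 / 211.907 = 0.4751 → 0.475.

0.475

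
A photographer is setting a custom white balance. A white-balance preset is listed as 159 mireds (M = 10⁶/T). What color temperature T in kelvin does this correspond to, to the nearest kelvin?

6289 K

T = 10⁶ / 159 = 6289.31 K → 6289 K.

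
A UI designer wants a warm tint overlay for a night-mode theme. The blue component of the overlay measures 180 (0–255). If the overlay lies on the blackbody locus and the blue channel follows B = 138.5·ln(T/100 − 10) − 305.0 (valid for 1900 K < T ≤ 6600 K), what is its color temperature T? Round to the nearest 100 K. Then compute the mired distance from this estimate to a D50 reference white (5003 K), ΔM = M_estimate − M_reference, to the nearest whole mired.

ln(t − 10) = (180 + 305.0) / 138.5 = 3.5018.
t − 10 = e^3.5018 = 33.175, so t = 43.175.
T = 100·t = 4318 K → 4300 K to the nearest 100 K.
M_estimate = 10⁶/4300 = 232.56; M_reference = 10⁶/5003 = 199.88.
ΔM = 232.56 − 199.88 = 32.68 → +33 mireds.

+33 mireds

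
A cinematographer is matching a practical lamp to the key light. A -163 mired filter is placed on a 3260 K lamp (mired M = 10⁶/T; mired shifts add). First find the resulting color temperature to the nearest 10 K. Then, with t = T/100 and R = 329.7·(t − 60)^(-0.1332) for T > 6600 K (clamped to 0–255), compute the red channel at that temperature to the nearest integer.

M_in = 10⁶/3260 = 306.75; M_out = 306.75 + (-163) = 143.75.
T_out = 10⁶/143.75 = 6956.6 K → 6960 K; t = 69.6.
R = 329.7·(69.6 − 60)^(-0.1332) = 329.7·9.6^(-0.1332) = 329.7·0.73988 = 243.939.
Rounded: 244.

244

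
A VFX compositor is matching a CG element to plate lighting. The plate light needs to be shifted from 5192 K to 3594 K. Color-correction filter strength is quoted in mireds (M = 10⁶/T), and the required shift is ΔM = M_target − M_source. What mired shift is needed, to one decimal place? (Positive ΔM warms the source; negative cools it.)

+85.6 mireds

M_source = 10⁶/5192 = 192.604; M_target = 10⁶/3594 = 278.242.
ΔM = 278.242 − 192.604 = 85.638 → +85.6 mireds, a warming shift.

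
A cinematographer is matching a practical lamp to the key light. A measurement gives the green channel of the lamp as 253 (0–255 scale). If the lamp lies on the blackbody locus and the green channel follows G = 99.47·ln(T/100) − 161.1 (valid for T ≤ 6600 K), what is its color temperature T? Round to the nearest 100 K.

6400 K

ln t = (253 + 161.1) / 99.47 = 4.1631.
t = e^4.1631 = 64.268.
T = 100·t = 6427 K → 6400 K to the nearest 100 K.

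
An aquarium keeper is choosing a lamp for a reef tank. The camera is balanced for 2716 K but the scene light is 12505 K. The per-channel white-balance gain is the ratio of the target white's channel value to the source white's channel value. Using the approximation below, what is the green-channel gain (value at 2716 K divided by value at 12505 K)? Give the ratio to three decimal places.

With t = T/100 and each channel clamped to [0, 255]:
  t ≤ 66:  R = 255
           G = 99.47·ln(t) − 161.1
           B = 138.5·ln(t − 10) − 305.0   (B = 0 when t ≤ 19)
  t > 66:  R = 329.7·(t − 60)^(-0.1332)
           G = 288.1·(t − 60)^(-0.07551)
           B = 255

At 12505 K (t = 125.05):
  G = 288.1·(125.05 − 60)^(-0.07551) = 288.1·65.05^(-0.07551) = 288.1·0.72959 = 210.196.
At 2716 K (t = 27.16):
  G = 99.47·ln 27.16 − 161.1 = 99.47·3.3017 − 161.1 = 167.325.
Gain = 167.325 / 210.196 = 0.7960 → 0.796.

0.796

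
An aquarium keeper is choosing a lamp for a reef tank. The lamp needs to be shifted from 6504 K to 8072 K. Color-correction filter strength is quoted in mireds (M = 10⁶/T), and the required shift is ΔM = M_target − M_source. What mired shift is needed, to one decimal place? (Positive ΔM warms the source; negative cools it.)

-29.9 mireds

M_source = 10⁶/6504 = 153.752; M_target = 10⁶/8072 = 123.885.
ΔM = 123.885 − 153.752 = -29.867 → -29.9 mireds, a cooling shift.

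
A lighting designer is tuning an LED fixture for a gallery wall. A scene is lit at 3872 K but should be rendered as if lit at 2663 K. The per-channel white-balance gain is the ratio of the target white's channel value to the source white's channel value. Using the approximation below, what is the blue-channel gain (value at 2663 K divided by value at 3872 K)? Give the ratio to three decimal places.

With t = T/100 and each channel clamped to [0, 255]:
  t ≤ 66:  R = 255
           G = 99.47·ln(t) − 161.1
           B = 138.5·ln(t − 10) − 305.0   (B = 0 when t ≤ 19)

At 3872 K (t = 38.72):
  B = 138.5·ln(38.72 − 10) − 305.0 = 138.5·ln 28.72 − 305.0 = 138.5·3.3576 − 305.0 = 160.027.
At 2663 K (t = 26.63):
  B = 138.5·ln(26.63 − 10) − 305.0 = 138.5·ln 16.63 − 305.0 = 138.5·2.8112 − 305.0 = 84.352.
Gain = 84.352 / 160.027 = 0.5271 → 0.527.

0.527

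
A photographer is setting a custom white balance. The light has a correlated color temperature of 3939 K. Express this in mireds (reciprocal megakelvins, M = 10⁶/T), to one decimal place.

253.9 mireds

M = 10⁶ / 3939 = 253.872 → 253.9 mireds.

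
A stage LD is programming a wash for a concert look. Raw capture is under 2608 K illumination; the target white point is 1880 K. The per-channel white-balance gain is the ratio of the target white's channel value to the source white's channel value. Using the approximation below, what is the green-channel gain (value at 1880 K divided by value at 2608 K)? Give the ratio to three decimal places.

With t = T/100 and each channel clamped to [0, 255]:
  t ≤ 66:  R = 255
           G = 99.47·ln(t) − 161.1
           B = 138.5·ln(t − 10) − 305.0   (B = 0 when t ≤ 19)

0.801

At 2608 K (t = 26.08):
  G = 99.47·ln 26.08 − 161.1 = 99.47·3.2612 − 161.1 = 163.288.
At 1880 K (t = 18.8):
  G = 99.47·ln 18.8 − 161.1 = 99.47·2.9339 − 161.1 = 130.731.
Gain = 130.731 / 163.288 = 0.8006 → 0.801.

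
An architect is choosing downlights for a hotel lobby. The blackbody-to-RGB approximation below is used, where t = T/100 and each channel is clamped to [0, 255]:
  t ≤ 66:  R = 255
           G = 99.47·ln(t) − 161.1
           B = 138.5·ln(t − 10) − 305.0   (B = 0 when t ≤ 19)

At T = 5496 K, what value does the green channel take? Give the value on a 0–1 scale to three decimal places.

t = 5496/100 = 54.96; the t ≤ 66 branch applies.
G = 99.47·ln 54.96 − 161.1 = 99.47·4.0066 − 161.1 = 237.437.
On a 0–1 scale: 237.437/255 = 0.9311 → 0.931.

0.931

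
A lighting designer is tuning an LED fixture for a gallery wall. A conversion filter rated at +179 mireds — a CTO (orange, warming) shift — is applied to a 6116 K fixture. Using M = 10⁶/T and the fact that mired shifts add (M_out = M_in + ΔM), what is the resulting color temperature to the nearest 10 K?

M_in = 10⁶/6116 = 163.51 mireds.
M_out = 163.51 + (+179) = 342.51 mireds.
T_out = 10⁶/342.51 = 2919.7 K → 2920 K.

2920 K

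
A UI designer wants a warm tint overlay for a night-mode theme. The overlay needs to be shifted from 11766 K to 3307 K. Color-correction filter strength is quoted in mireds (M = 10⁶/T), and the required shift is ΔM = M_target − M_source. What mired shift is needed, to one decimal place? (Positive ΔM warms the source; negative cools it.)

+217.4 mireds

M_source = 10⁶/11766 = 84.991; M_target = 10⁶/3307 = 302.389.
ΔM = 302.389 − 84.991 = 217.398 → +217.4 mireds, a warming shift.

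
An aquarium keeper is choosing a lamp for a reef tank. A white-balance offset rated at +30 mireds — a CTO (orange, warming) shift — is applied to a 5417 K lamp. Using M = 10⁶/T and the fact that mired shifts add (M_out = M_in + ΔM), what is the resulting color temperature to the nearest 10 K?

M_in = 10⁶/5417 = 184.60 mireds.
M_out = 184.60 + (+30) = 214.60 mireds.
T_out = 10⁶/214.60 = 4659.7 K → 4660 K.

4660 K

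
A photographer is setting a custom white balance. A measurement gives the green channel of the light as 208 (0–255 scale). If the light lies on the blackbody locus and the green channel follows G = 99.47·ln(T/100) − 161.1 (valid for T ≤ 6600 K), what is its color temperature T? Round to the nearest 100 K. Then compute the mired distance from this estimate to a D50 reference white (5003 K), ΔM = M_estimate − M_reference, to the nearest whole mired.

ln t = (208 + 161.1) / 99.47 = 3.7107.
t = e^3.7107 = 40.881.
T = 100·t = 4088 K → 4100 K to the nearest 100 K.
M_estimate = 10⁶/4100 = 243.90; M_reference = 10⁶/5003 = 199.88.
ΔM = 243.90 − 199.88 = 44.02 → +44 mireds.

+44 mireds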